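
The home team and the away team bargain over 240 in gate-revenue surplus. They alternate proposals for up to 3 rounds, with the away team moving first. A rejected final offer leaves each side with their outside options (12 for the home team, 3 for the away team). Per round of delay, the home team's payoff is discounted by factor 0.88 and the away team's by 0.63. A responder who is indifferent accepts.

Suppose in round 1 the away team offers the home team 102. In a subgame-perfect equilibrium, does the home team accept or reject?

Round 3 (the away team proposes): the home team gets 12 if talks fail, so the away team offers 12 and keeps 228.
Round 2 (the home team proposes): the away team can get 228 next round, worth 0.63 × 228 = 143.64 now, so the home team offers 143.64, keeping 96.36.
So by rejecting in round 1, the home team gets 96.36 next round, worth 0.88 × 96.36 = 84.7968 now.
Offer 102 ≥ 84.7968, so the home team accepts.

Accept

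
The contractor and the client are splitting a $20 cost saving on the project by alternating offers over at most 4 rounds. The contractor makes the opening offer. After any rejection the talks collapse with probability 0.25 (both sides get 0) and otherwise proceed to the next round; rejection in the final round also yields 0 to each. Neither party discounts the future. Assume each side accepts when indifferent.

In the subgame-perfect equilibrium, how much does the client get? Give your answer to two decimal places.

By backward induction:
Round 4 (the client proposes): the contractor will accept anything ≥ 0, so the client offers 0 and keeps 20.
Round 3 (the contractor proposes): rejecting gives the client an expected 0.75 × 20 = 15; the contractor offers that and keeps 5.
Round 2 (the client proposes): rejecting gives the contractor an expected 0.75 × 5 = 3.75. The client offers 3.75 and keeps 20 − 3.75 = 16.25.
Round 1 (the contractor proposes): rejecting gives the client an expected 0.75 × 16.25 = 12.1875; the contractor offers that and keeps 7.8125.

12.19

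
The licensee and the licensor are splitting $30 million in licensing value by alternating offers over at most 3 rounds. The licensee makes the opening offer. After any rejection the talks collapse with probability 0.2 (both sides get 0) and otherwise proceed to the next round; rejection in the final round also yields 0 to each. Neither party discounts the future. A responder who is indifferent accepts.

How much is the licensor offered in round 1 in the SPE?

Round 3 (the licensee proposes): rejection yields 0 for the licensor; the licensee offers 0 and keeps 30.
Round 2 (the licensor proposes): rejecting gives the licensee an expected 0.8 × 30 = 24. The licensor offers 24 and keeps 30 − 24 = 6.
Round 1 (the licensee proposes): rejecting gives the licensor an expected 0.8 × 6 = 4.8, so the licensee offers 4.8, keeping 25.2.

4.8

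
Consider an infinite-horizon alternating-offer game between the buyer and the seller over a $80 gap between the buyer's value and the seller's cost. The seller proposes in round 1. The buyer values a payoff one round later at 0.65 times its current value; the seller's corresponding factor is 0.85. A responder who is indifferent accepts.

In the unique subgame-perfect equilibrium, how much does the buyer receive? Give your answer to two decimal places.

17.43

When the seller proposes, the buyer accepts any offer worth at least 0.65 times what the buyer would get by proposing next round; and vice versa.
This gives x = 80 − 0.65y and y = 80 − 0.85x, where x and y are each side's share when it proposes.
Hence (1 − 0.65·0.85)x = 80(1 − 0.65), i.e. 0.4475·x = 28.
x ≈ 62.5698; the buyer's share is 80 − x ≈ 17.4302.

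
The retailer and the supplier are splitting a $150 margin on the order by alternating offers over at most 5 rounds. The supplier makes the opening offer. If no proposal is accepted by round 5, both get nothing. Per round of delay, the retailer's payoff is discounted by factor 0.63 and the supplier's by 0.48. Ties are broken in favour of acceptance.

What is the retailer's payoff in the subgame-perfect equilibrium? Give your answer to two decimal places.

Round 5 (the supplier proposes): the retailer will accept anything ≥ 0, so the supplier offers 0 and keeps 150.
Round 4 (the retailer proposes): the supplier can get 150 next round, worth 0.48 × 150 = 72 now; the retailer offers that and keeps 78.
Round 3 (the supplier proposes): the retailer can get 78 next round, worth 0.63 × 78 = 49.14 now, so the supplier offers 49.14, keeping 100.86.
Round 2 (the retailer proposes): the supplier can get 100.86 next round, worth 0.48 × 100.86 = 48.4128 now, so the retailer offers 48.4128, keeping 101.5872.
Round 1 (the supplier proposes): the retailer can get 101.5872 next round, worth 0.63 × 101.5872 = 63.999936 now; the supplier offers that and keeps 86.000064.

64.00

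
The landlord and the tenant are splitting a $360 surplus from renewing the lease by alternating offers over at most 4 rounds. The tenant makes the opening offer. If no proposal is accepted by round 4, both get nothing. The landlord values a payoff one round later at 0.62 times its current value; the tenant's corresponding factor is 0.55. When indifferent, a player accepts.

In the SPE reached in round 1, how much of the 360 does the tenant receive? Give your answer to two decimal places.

183.45

Round 4 (the landlord proposes): the tenant will accept anything ≥ 0, so the landlord offers 0 and keeps 360.
Round 3 (the tenant proposes): the landlord can get 360 next round, worth 0.62 × 360 = 223.2 now; the tenant offers that and keeps 136.8.
Round 2 (the landlord proposes): the tenant can get 136.8 next round, worth 0.55 × 136.8 = 75.24 now, so the landlord offers 75.24, keeping 284.76.
Round 1 (the tenant proposes): the landlord can get 284.76 next round, worth 0.62 × 284.76 = 176.5512 now; the tenant offers that and keeps 183.4488.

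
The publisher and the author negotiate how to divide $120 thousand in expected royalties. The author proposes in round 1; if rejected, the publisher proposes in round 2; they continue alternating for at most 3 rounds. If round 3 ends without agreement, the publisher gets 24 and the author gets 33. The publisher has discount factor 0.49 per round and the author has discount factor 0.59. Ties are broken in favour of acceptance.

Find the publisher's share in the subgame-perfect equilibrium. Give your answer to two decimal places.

Round 3 (the author proposes): the publisher gets 24 if talks fail, so the author offers 24 and keeps 96.
Round 2 (the publisher proposes): the author can get 96 next round, worth 0.59 × 96 = 56.64 now; the publisher offers that and keeps 63.36.
Round 1 (the author proposes): the publisher can get 63.36 next round, worth 0.49 × 63.36 = 31.0464 now, so the author offers 31.0464, keeping 88.9536.

31.05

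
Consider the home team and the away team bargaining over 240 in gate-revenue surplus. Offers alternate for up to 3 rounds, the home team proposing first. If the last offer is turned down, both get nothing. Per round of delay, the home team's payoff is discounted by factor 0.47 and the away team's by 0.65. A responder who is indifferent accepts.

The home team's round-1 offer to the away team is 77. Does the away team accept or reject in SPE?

Round 3 (the home team proposes): rejection yields 0 for the away team; the home team offers 0 and keeps 240.
Round 2 (the away team proposes): the home team can get 240 next round, worth 0.47 × 240 = 112.8 now. The away team offers 112.8 and keeps 240 − 112.8 = 127.2.
So by rejecting in round 1, the away team gets 127.2 next round, worth 0.65 × 127.2 = 82.68 now.
Offer 77 < 82.68, so the away team rejects.

Reject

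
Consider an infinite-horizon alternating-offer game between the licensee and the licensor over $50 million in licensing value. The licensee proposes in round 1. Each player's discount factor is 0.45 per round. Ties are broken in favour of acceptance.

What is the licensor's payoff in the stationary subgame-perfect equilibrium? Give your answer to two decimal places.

In a stationary SPE each proposer offers the other exactly their discounted continuation value.
If the licensee keeps x when proposing and the licensor keeps y when proposing, then x = 50 − 0.45y and y = 50 − 0.45x.
Solving: x = 50(1 − 0.45) / (1 − 0.45·0.45) = 27.5 / 0.7975 ≈ 34.4828.
The licensor gets 50 − 34.4828 ≈ 15.5172.

15.52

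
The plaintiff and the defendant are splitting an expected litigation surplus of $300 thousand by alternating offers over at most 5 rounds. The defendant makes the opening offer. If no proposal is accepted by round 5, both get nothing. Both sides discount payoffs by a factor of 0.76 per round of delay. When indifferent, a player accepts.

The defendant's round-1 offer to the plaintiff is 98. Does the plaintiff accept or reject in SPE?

Accept

Round 5 (the defendant proposes): rejection yields 0 for the plaintiff; the defendant offers 0 and keeps 300.
Round 4 (the plaintiff proposes): the defendant can get 300 next round, worth 0.76 × 300 = 228 now, so the plaintiff offers 228, keeping 72.
Round 3 (the defendant proposes): the plaintiff can get 72 next round, worth 0.76 × 72 = 54.72 now, so the defendant offers 54.72, keeping 245.28.
Round 2 (the plaintiff proposes): the defendant can get 245.28 next round, worth 0.76 × 245.28 = 186.4128 now, so the plaintiff offers 186.4128, keeping 113.5872.
So by rejecting in round 1, the plaintiff gets 113.5872 next round, worth 0.76 × 113.5872 = 86.326272 now.
Offer 98 ≥ 86.326272, so the plaintiff accepts.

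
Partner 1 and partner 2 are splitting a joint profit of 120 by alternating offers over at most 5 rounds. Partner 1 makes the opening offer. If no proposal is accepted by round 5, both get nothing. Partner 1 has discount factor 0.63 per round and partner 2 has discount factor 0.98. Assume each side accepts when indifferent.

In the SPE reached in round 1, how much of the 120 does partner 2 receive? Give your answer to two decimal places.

Round 5 (partner 1 proposes): partner 2 will accept anything ≥ 0, so partner 1 offers 0 and keeps 120.
Round 4 (partner 2 proposes): partner 1 can get 120 next round, worth 0.63 × 120 = 75.6 now, so partner 2 offers 75.6, keeping 44.4.
Round 3 (partner 1 proposes): partner 2 can get 44.4 next round, worth 0.98 × 44.4 = 43.512 now. Partner 1 offers 43.512 and keeps 120 − 43.512 = 76.488.
Round 2 (partner 2 proposes): partner 1 can get 76.488 next round, worth 0.63 × 76.488 = 48.18744 now; partner 2 offers that and keeps 71.81256.
Round 1 (partner 1 proposes): partner 2 can get 71.81256 next round, worth 0.98 × 71.81256 = 70.3763088 now; partner 1 offers that and keeps 49.6236912.

70.38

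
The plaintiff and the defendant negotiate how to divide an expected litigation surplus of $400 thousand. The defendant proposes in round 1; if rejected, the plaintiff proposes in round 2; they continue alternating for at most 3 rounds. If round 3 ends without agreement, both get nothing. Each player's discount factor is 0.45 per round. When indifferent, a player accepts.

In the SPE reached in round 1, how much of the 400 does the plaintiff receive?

99

Round 3 (the defendant proposes): the plaintiff will accept anything ≥ 0, so the defendant offers 0 and keeps 400.
Round 2 (the plaintiff proposes): the defendant can get 400 next round, worth 0.45 × 400 = 180 now; the plaintiff offers that and keeps 220.
Round 1 (the defendant proposes): the plaintiff can get 220 next round, worth 0.45 × 220 = 99 now, so the defendant offers 99, keeping 301.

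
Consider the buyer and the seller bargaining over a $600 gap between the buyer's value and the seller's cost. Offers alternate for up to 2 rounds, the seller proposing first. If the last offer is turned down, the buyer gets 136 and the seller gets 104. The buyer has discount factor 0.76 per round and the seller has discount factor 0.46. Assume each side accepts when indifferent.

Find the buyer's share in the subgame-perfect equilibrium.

376.96

Round 2 (the buyer proposes): the seller gets 104 if talks fail, so the buyer offers 104 and keeps 496.
Round 1 (the seller proposes): the buyer can get 496 next round, worth 0.76 × 496 = 376.96 now. The seller offers 376.96 and keeps 600 − 376.96 = 223.04.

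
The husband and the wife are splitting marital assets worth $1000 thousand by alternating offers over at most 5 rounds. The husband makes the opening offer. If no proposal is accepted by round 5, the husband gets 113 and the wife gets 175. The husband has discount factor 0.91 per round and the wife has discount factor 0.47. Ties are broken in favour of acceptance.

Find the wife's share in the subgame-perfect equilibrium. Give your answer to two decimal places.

92.40

Round 5 (the husband proposes): the wife gets 175 if talks fail, so the husband offers 175 and keeps 825.
Round 4 (the wife proposes): the husband can get 825 next round, worth 0.91 × 825 = 750.75 now; the wife offers that and keeps 249.25.
Round 3 (the husband proposes): the wife can get 249.25 next round, worth 0.47 × 249.25 = 117.1475 now; the husband offers that and keeps 882.8525.
Round 2 (the wife proposes): the husband can get 882.8525 next round, worth 0.91 × 882.8525 = 803.395775 now; the wife offers that and keeps 196.604225.
Round 1 (the husband proposes): the wife can get 196.604225 next round, worth 0.47 × 196.604225 = 92.40398575 now, so the husband offers 92.40398575, keeping 907.59601425.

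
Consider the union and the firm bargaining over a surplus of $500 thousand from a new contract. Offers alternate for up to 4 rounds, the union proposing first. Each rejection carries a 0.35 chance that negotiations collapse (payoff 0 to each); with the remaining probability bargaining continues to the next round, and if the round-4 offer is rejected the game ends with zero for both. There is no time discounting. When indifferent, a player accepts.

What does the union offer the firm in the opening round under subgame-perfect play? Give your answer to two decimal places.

251.06

Round 4 (the firm proposes): the union will accept anything ≥ 0, so the firm offers 0 and keeps 500.
Round 3 (the union proposes): rejecting gives the firm an expected 0.65 × 500 = 325, so the union offers 325, keeping 175.
Round 2 (the firm proposes): rejecting gives the union an expected 0.65 × 175 = 113.75; the firm offers that and keeps 386.25.
Round 1 (the union proposes): rejecting gives the firm an expected 0.65 × 386.25 = 251.0625. The union offers 251.0625 and keeps 500 − 251.0625 = 248.9375.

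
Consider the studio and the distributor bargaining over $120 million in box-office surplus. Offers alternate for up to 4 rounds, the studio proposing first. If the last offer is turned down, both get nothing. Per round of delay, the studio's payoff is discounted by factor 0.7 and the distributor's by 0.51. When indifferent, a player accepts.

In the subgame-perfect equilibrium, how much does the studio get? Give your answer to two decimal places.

Round 4 (the distributor proposes): rejection yields 0 for the studio; the distributor offers 0 and keeps 120.
Round 3 (the studio proposes): the distributor can get 120 next round, worth 0.51 × 120 = 61.2 now, so the studio offers 61.2, keeping 58.8.
Round 2 (the distributor proposes): the studio can get 58.8 next round, worth 0.7 × 58.8 = 41.16 now. The distributor offers 41.16 and keeps 120 − 41.16 = 78.84.
Round 1 (the studio proposes): the distributor can get 78.84 next round, worth 0.51 × 78.84 = 40.2084 now, so the studio offers 40.2084, keeping 79.7916.

79.79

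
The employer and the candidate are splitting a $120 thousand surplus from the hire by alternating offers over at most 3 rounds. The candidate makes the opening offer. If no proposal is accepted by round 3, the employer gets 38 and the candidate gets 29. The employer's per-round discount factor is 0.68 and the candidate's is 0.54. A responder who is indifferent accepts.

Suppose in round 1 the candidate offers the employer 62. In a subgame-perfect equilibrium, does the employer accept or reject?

Accept

Round 3 (the candidate proposes): the employer gets 38 if talks fail, so the candidate offers 38 and keeps 82.
Round 2 (the employer proposes): the candidate can get 82 next round, worth 0.54 × 82 = 44.28 now; the employer offers that and keeps 75.72.
So by rejecting in round 1, the employer gets 75.72 next round, worth 0.68 × 75.72 = 51.4896 now.
Offer 62 ≥ 51.4896, so the employer accepts.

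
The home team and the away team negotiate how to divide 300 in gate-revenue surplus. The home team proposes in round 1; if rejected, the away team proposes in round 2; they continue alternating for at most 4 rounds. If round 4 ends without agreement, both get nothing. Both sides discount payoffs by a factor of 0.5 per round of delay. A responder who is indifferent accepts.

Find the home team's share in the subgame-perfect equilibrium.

Round 4 (the away team proposes): rejection yields 0 for the home team; the away team offers 0 and keeps 300.
Round 3 (the home team proposes): the away team can get 300 next round, worth 0.5 × 300 = 150 now; the home team offers that and keeps 150.
Round 2 (the away team proposes): the home team can get 150 next round, worth 0.5 × 150 = 75 now. The away team offers 75 and keeps 300 − 75 = 225.
Round 1 (the home team proposes): the away team can get 225 next round, worth 0.5 × 225 = 112.5 now; the home team offers that and keeps 187.5.

187.5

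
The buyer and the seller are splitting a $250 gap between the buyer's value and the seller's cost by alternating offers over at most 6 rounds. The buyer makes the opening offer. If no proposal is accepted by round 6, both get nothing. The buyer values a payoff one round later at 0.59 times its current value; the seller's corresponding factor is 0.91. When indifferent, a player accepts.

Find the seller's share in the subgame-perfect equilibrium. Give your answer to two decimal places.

208.93

Work backward from the last round.
Round 6 (the seller proposes): rejection yields 0 for the buyer; the seller offers 0 and keeps 250.
Round 5 (the buyer proposes): the seller can get 250 next round, worth 0.91 × 250 = 227.5 now, so the buyer offers 227.5, keeping 22.5.
Round 4 (the seller proposes): the buyer can get 22.5 next round, worth 0.59 × 22.5 = 13.275 now. The seller offers 13.275 and keeps 250 − 13.275 = 236.725.
Round 3 (the buyer proposes): the seller can get 236.725 next round, worth 0.91 × 236.725 = 215.41975 now; the buyer offers that and keeps 34.58025.
Round 2 (the seller proposes): the buyer can get 34.58025 next round, worth 0.59 × 34.58025 = 20.4023475 now, so the seller offers 20.4023475, keeping 229.5976525.
Round 1 (the buyer proposes): the seller can get 229.5976525 next round, worth 0.91 × 229.5976525 = 208.933863775 now. The buyer offers 208.933863775 and keeps 250 − 208.933863775 = 41.066136225.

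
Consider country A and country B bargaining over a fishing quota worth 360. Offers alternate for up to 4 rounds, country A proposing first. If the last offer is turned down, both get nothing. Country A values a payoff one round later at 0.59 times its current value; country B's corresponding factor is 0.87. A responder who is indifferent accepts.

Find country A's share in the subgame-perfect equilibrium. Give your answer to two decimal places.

By backward induction:
Round 4 (country B proposes): country A will accept anything ≥ 0, so country B offers 0 and keeps 360.
Round 3 (country A proposes): country B can get 360 next round, worth 0.87 × 360 = 313.2 now; country A offers that and keeps 46.8.
Round 2 (country B proposes): country A can get 46.8 next round, worth 0.59 × 46.8 = 27.612 now. Country B offers 27.612 and keeps 360 − 27.612 = 332.388.
Round 1 (country A proposes): country B can get 332.388 next round, worth 0.87 × 332.388 = 289.17756 now, so country A offers 289.17756, keeping 70.82244.

70.82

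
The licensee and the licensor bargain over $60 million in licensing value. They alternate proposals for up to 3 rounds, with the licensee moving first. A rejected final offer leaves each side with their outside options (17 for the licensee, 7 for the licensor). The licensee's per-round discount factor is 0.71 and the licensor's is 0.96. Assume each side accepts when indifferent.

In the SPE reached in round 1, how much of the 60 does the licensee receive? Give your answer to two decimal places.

38.52

Work backward from the last round.
Round 3 (the licensee proposes): the licensor gets 7 if talks fail, so the licensee offers 7 and keeps 53.
Round 2 (the licensor proposes): the licensee can get 53 next round, worth 0.71 × 53 = 37.63 now, so the licensor offers 37.63, keeping 22.37.
Round 1 (the licensee proposes): the licensor can get 22.37 next round, worth 0.96 × 22.37 = 21.4752 now. The licensee offers 21.4752 and keeps 60 − 21.4752 = 38.5248.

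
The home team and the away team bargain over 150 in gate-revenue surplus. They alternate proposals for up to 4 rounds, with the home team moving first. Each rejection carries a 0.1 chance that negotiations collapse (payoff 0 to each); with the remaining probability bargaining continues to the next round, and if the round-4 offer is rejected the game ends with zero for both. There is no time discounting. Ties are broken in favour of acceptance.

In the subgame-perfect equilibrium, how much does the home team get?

27.15

By backward induction:
Round 4 (the away team proposes): the home team will accept anything ≥ 0, so the away team offers 0 and keeps 150.
Round 3 (the home team proposes): rejecting gives the away team an expected 0.9 × 150 = 135; the home team offers that and keeps 15.
Round 2 (the away team proposes): rejecting gives the home team an expected 0.9 × 15 = 13.5; the away team offers that and keeps 136.5.
Round 1 (the home team proposes): rejecting gives the away team an expected 0.9 × 136.5 = 122.85; the home team offers that and keeps 27.15.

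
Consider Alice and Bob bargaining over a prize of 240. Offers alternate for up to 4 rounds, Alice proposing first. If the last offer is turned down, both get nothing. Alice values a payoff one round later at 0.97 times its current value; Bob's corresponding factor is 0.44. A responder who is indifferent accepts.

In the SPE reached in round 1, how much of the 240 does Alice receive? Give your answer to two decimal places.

191.76

Round 4 (Bob proposes): Alice will accept anything ≥ 0, so Bob offers 0 and keeps 240.
Round 3 (Alice proposes): Bob can get 240 next round, worth 0.44 × 240 = 105.6 now. Alice offers 105.6 and keeps 240 − 105.6 = 134.4.
Round 2 (Bob proposes): Alice can get 134.4 next round, worth 0.97 × 134.4 = 130.368 now; Bob offers that and keeps 109.632.
Round 1 (Alice proposes): Bob can get 109.632 next round, worth 0.44 × 109.632 = 48.23808 now; Alice offers that and keeps 191.76192.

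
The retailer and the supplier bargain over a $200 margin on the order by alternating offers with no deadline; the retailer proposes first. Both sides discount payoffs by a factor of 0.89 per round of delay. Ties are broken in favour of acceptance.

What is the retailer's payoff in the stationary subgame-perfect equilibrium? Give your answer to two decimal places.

Let x be the retailer's share when the retailer proposes and y be the supplier's share when the supplier proposes.
The supplier accepts iff offered ≥ 0.89·y, so x = 200 − 0.89y. Symmetrically y = 200 − 0.89x.
Substituting: x = 200 − 0.89(200 − 0.89x), giving x(1 − 0.89·0.89) = 200(1 − 0.89).
So x = 200 × 0.11 / 0.2079 ≈ 105.8201, and the supplier receives 200 − x ≈ 94.1799.

105.82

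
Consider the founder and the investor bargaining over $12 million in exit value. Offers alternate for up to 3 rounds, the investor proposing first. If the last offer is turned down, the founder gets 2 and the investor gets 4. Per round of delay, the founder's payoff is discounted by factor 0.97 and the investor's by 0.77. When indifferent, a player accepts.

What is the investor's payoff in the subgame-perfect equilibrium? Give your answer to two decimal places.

Solve by backward induction from round 3.
Round 3 (the investor proposes): the founder gets 2 if talks fail, so the investor offers 2 and keeps 10.
Round 2 (the founder proposes): the investor can get 10 next round, worth 0.77 × 10 = 7.7 now, so the founder offers 7.7, keeping 4.3.
Round 1 (the investor proposes): the founder can get 4.3 next round, worth 0.97 × 4.3 = 4.171 now; the investor offers that and keeps 7.829.

7.83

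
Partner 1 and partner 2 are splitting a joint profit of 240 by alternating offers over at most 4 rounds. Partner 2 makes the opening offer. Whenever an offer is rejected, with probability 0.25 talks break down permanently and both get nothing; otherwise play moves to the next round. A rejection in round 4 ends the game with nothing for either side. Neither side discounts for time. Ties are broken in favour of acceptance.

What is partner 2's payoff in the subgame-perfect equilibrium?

93.75

Round 4 (partner 1 proposes): rejection yields 0 for partner 2; partner 1 offers 0 and keeps 240.
Round 3 (partner 2 proposes): rejecting gives partner 1 an expected 0.75 × 240 = 180; partner 2 offers that and keeps 60.
Round 2 (partner 1 proposes): rejecting gives partner 2 an expected 0.75 × 60 = 45; partner 1 offers that and keeps 195.
Round 1 (partner 2 proposes): rejecting gives partner 1 an expected 0.75 × 195 = 146.25. Partner 2 offers 146.25 and keeps 240 − 146.25 = 93.75.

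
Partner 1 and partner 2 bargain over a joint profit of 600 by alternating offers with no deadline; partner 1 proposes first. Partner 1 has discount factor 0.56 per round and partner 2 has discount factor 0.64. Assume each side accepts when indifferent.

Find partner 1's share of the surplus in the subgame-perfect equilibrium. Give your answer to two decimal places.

Let x be partner 1's share when partner 1 proposes and y be partner 2's share when partner 2 proposes.
Partner 2 accepts iff offered ≥ 0.64·y, so x = 600 − 0.64y. Symmetrically y = 600 − 0.56x.
Substituting: x = 600 − 0.64(600 − 0.56x), giving x(1 − 0.56·0.64) = 600(1 − 0.64).
So x = 600 × 0.36 / 0.6416 ≈ 336.6584, and partner 2 receives 600 − x ≈ 263.3416.

336.66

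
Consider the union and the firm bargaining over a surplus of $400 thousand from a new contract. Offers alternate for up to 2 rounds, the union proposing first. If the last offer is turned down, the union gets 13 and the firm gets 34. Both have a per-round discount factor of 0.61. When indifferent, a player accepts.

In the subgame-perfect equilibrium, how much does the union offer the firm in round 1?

Round 2 (the firm proposes): the union gets 13 if talks fail, so the firm offers 13 and keeps 387.
Round 1 (the union proposes): the firm can get 387 next round, worth 0.61 × 387 = 236.07 now, so the union offers 236.07, keeping 163.93.

236.07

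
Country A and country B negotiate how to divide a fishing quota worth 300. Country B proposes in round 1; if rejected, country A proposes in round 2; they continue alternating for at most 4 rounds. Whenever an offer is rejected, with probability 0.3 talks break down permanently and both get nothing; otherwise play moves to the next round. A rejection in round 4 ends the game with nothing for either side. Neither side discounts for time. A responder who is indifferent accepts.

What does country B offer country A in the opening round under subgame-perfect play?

Round 4 (country A proposes): rejection yields 0 for country B; country A offers 0 and keeps 300.
Round 3 (country B proposes): rejecting gives country A an expected 0.7 × 300 = 210, so country B offers 210, keeping 90.
Round 2 (country A proposes): rejecting gives country B an expected 0.7 × 90 = 63; country A offers that and keeps 237.
Round 1 (country B proposes): rejecting gives country A an expected 0.7 × 237 = 165.9. Country B offers 165.9 and keeps 300 − 165.9 = 134.1.

165.9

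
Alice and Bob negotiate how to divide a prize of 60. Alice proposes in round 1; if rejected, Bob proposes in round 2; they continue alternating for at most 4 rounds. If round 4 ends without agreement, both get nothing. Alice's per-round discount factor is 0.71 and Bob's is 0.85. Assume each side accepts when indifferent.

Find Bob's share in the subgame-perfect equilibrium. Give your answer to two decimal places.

45.57

Work backward from the last round.
Round 4 (Bob proposes): Alice will accept anything ≥ 0, so Bob offers 0 and keeps 60.
Round 3 (Alice proposes): Bob can get 60 next round, worth 0.85 × 60 = 51 now, so Alice offers 51, keeping 9.
Round 2 (Bob proposes): Alice can get 9 next round, worth 0.71 × 9 = 6.39 now, so Bob offers 6.39, keeping 53.61.
Round 1 (Alice proposes): Bob can get 53.61 next round, worth 0.85 × 53.61 = 45.5685 now. Alice offers 45.5685 and keeps 60 − 45.5685 = 14.4315.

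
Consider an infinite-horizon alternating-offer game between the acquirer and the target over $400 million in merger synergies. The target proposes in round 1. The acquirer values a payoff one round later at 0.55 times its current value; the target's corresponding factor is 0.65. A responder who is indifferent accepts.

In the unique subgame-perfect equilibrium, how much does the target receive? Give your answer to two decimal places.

280.16

In a stationary SPE each proposer offers the other exactly their discounted continuation value.
If the target keeps x when proposing and the acquirer keeps y when proposing, then x = 400 − 0.55y and y = 400 − 0.65x.
Solving: x = 400(1 − 0.55) / (1 − 0.65·0.55) = 180 / 0.6425 ≈ 280.1556.
The acquirer gets 400 − 280.1556 ≈ 119.8444.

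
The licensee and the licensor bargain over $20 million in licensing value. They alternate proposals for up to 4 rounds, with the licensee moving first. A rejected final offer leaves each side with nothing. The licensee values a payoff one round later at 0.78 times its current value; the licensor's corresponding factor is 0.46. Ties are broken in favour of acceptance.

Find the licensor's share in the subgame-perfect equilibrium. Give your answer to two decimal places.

Work backward from the last round.
Round 4 (the licensor proposes): rejection yields 0 for the licensee; the licensor offers 0 and keeps 20.
Round 3 (the licensee proposes): the licensor can get 20 next round, worth 0.46 × 20 = 9.2 now; the licensee offers that and keeps 10.8.
Round 2 (the licensor proposes): the licensee can get 10.8 next round, worth 0.78 × 10.8 = 8.424 now, so the licensor offers 8.424, keeping 11.576.
Round 1 (the licensee proposes): the licensor can get 11.576 next round, worth 0.46 × 11.576 = 5.32496 now, so the licensee offers 5.32496, keeping 14.67504.

5.32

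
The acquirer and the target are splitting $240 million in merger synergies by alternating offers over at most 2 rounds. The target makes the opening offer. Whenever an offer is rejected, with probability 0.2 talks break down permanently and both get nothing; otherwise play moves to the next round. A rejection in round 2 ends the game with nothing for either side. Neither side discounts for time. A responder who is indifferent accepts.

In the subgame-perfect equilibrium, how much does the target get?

48

Round 2 (the acquirer proposes): rejection yields 0 for the target; the acquirer offers 0 and keeps 240.
Round 1 (the target proposes): rejecting gives the acquirer an expected 0.8 × 240 = 192. The target offers 192 and keeps 240 − 192 = 48.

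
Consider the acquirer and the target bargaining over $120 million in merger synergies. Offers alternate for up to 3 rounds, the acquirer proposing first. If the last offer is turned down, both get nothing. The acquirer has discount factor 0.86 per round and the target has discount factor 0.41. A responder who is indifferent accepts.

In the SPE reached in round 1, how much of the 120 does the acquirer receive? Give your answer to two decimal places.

Round 3 (the acquirer proposes): the target will accept anything ≥ 0, so the acquirer offers 0 and keeps 120.
Round 2 (the target proposes): the acquirer can get 120 next round, worth 0.86 × 120 = 103.2 now, so the target offers 103.2, keeping 16.8.
Round 1 (the acquirer proposes): the target can get 16.8 next round, worth 0.41 × 16.8 = 6.888 now. The acquirer offers 6.888 and keeps 120 − 6.888 = 113.112.

113.11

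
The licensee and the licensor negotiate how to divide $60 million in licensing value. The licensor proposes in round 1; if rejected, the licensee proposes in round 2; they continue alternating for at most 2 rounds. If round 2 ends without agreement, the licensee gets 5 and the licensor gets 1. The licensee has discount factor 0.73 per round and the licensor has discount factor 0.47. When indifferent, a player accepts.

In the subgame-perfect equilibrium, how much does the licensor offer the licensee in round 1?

43.07

By backward induction:
Round 2 (the licensee proposes): the licensor gets 1 if talks fail, so the licensee offers 1 and keeps 59.
Round 1 (the licensor proposes): the licensee can get 59 next round, worth 0.73 × 59 = 43.07 now; the licensor offers that and keeps 16.93.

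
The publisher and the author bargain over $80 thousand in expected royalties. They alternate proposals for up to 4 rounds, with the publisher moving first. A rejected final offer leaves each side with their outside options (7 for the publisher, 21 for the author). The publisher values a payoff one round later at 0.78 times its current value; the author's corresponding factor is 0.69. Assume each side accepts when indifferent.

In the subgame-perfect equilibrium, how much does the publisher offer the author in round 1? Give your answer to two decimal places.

Round 4 (the author proposes): the publisher gets 7 if talks fail, so the author offers 7 and keeps 73.
Round 3 (the publisher proposes): the author can get 73 next round, worth 0.69 × 73 = 50.37 now, so the publisher offers 50.37, keeping 29.63.
Round 2 (the author proposes): the publisher can get 29.63 next round, worth 0.78 × 29.63 = 23.1114 now. The author offers 23.1114 and keeps 80 − 23.1114 = 56.8886.
Round 1 (the publisher proposes): the author can get 56.8886 next round, worth 0.69 × 56.8886 = 39.253134 now, so the publisher offers 39.253134, keeping 40.746866.

39.25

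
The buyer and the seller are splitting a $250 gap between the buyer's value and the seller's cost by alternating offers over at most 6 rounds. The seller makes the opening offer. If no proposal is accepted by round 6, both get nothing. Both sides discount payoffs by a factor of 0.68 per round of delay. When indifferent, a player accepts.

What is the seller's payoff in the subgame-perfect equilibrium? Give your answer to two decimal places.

Solve by backward induction from round 6.
Round 6 (the buyer proposes): the seller will accept anything ≥ 0, so the buyer offers 0 and keeps 250.
Round 5 (the seller proposes): the buyer can get 250 next round, worth 0.68 × 250 = 170 now; the seller offers that and keeps 80.
Round 4 (the buyer proposes): the seller can get 80 next round, worth 0.68 × 80 = 54.4 now; the buyer offers that and keeps 195.6.
Round 3 (the seller proposes): the buyer can get 195.6 next round, worth 0.68 × 195.6 = 133.008 now. The seller offers 133.008 and keeps 250 − 133.008 = 116.992.
Round 2 (the buyer proposes): the seller can get 116.992 next round, worth 0.68 × 116.992 = 79.55456 now. The buyer offers 79.55456 and keeps 250 − 79.55456 = 170.44544.
Round 1 (the seller proposes): the buyer can get 170.44544 next round, worth 0.68 × 170.44544 = 115.9028992 now. The seller offers 115.9028992 and keeps 250 − 115.9028992 = 134.0971008.

134.10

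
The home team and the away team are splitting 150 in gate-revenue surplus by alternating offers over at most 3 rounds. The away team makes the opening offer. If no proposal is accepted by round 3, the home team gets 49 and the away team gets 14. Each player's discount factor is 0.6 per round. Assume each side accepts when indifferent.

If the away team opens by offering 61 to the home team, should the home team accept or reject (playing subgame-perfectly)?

Round 3 (the away team proposes): the home team gets 49 if talks fail, so the away team offers 49 and keeps 101.
Round 2 (the home team proposes): the away team can get 101 next round, worth 0.6 × 101 = 60.6 now, so the home team offers 60.6, keeping 89.4.
So by rejecting in round 1, the home team gets 89.4 next round, worth 0.6 × 89.4 = 53.64 now.
Offer 61 ≥ 53.64, so the home team accepts.

Accept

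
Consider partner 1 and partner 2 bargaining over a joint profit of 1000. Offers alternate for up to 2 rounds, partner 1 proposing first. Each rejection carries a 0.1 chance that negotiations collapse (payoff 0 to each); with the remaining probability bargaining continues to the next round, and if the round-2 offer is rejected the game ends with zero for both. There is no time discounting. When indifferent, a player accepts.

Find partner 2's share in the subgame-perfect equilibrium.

By backward induction:
Round 2 (partner 2 proposes): partner 1 will accept anything ≥ 0, so partner 2 offers 0 and keeps 1000.
Round 1 (partner 1 proposes): rejecting gives partner 2 an expected 0.9 × 1000 = 900, so partner 1 offers 900, keeping 100.

900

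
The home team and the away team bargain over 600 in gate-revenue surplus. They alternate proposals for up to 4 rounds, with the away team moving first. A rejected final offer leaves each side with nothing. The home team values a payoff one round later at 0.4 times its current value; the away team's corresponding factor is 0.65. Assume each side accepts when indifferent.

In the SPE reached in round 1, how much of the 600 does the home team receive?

Round 4 (the home team proposes): the away team will accept anything ≥ 0, so the home team offers 0 and keeps 600.
Round 3 (the away team proposes): the home team can get 600 next round, worth 0.4 × 600 = 240 now, so the away team offers 240, keeping 360.
Round 2 (the home team proposes): the away team can get 360 next round, worth 0.65 × 360 = 234 now. The home team offers 234 and keeps 600 − 234 = 366.
Round 1 (the away team proposes): the home team can get 366 next round, worth 0.4 × 366 = 146.4 now; the away team offers that and keeps 453.6.

146.4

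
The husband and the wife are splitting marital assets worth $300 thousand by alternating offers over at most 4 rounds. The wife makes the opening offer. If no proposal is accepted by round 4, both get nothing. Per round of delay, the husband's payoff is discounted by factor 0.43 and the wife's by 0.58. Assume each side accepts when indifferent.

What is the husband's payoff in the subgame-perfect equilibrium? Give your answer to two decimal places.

86.35

Round 4 (the husband proposes): rejection yields 0 for the wife; the husband offers 0 and keeps 300.
Round 3 (the wife proposes): the husband can get 300 next round, worth 0.43 × 300 = 129 now; the wife offers that and keeps 171.
Round 2 (the husband proposes): the wife can get 171 next round, worth 0.58 × 171 = 99.18 now. The husband offers 99.18 and keeps 300 − 99.18 = 200.82.
Round 1 (the wife proposes): the husband can get 200.82 next round, worth 0.43 × 200.82 = 86.3526 now. The wife offers 86.3526 and keeps 300 − 86.3526 = 213.6474.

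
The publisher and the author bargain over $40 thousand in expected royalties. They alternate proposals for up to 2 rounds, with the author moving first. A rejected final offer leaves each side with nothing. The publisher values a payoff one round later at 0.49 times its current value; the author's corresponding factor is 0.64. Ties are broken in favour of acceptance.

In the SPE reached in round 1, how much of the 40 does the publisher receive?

19.6

Round 2 (the publisher proposes): the author will accept anything ≥ 0, so the publisher offers 0 and keeps 40.
Round 1 (the author proposes): the publisher can get 40 next round, worth 0.49 × 40 = 19.6 now. The author offers 19.6 and keeps 40 − 19.6 = 20.4.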